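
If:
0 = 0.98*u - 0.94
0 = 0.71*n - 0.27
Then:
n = 0.38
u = 0.96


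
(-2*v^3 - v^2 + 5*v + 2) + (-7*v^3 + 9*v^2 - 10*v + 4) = -9*v^3 + 8*v^2 - 5*v + 6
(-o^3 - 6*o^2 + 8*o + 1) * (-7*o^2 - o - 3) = 7*o^5 + 43*o^4 - 47*o^3 + 3*o^2 - 25*o - 3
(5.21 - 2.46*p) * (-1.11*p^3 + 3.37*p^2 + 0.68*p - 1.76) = 2.7306*p^4 - 14.0733*p^3 + 15.8849*p^2 + 7.8724*p - 9.1696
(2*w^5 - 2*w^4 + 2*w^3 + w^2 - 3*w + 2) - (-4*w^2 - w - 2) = 2*w^5 - 2*w^4 + 2*w^3 + 5*w^2 - 2*w + 4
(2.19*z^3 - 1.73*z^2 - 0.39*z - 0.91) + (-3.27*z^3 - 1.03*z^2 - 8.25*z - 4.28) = -1.08*z^3 - 2.76*z^2 - 8.64*z - 5.19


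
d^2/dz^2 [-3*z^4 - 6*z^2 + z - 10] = -36*z^2 - 12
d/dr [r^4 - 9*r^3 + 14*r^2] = r*(4*r^2 - 27*r + 28)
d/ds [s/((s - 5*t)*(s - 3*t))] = -s^2/((s - 5*t)^2*(s - 3*t)^2) + 15*t^2/((s - 5*t)^2*(s - 3*t)^2)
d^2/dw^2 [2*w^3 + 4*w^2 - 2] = 12*w + 8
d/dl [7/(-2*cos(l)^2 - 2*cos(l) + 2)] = -7*(2*cos(l) + 1)*sin(l)/(2*(sin(l)^2 - cos(l))^2)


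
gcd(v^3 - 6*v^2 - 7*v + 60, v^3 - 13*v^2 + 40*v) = v - 5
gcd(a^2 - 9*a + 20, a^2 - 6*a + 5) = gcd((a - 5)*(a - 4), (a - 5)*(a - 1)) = a - 5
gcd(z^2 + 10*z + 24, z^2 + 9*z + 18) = z + 6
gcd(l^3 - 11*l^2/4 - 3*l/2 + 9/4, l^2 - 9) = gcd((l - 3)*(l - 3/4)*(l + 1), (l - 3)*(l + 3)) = l - 3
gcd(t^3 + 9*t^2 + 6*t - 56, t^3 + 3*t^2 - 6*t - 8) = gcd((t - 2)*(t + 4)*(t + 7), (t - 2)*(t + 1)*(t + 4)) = t^2 + 2*t - 8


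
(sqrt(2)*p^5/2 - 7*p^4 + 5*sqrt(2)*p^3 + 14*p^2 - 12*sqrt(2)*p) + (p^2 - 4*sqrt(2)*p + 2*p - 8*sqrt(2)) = sqrt(2)*p^5/2 - 7*p^4 + 5*sqrt(2)*p^3 + 15*p^2 - 16*sqrt(2)*p + 2*p - 8*sqrt(2)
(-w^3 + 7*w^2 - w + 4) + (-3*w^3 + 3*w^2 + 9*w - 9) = -4*w^3 + 10*w^2 + 8*w - 5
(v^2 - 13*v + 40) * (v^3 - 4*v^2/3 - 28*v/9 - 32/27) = v^5 - 43*v^4/3 + 488*v^3/9 - 380*v^2/27 - 2944*v/27 - 1280/27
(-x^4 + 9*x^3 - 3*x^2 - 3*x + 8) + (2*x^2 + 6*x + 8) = -x^4 + 9*x^3 - x^2 + 3*x + 16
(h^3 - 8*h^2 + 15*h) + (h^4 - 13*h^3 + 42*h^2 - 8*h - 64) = h^4 - 12*h^3 + 34*h^2 + 7*h - 64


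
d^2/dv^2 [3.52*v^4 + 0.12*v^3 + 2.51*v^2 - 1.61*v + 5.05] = 42.24*v^2 + 0.72*v + 5.02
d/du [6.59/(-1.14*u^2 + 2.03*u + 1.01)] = (15.0252*u - 13.3777)/(-1.14*u^2 + 2.03*u + 1.01)^2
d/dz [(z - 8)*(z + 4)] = 2*z - 4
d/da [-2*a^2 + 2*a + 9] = 2 - 4*a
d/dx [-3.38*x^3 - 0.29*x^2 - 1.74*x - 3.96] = -10.14*x^2 - 0.58*x - 1.74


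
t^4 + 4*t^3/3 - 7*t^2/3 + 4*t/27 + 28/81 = (t - 2/3)^2*(t + 1/3)*(t + 7/3)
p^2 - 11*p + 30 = (p - 6)*(p - 5)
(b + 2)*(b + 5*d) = b^2 + 5*b*d + 2*b + 10*d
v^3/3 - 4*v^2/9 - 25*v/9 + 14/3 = (v/3 + 1)*(v - 7/3)*(v - 2)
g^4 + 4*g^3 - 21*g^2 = g^2*(g - 3)*(g + 7)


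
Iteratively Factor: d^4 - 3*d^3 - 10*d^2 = (d + 2)*(d^3 - 5*d^2) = d*(d + 2)*(d^2 - 5*d) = d^2*(d + 2)*(d - 5)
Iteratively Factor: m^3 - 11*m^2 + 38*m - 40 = (m - 4)*(m^2 - 7*m + 10) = (m - 5)*(m - 4)*(m - 2)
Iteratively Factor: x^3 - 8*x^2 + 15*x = (x - 3)*(x^2 - 5*x) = (x - 5)*(x - 3)*(x)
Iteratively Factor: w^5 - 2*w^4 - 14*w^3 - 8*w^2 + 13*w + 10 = (w - 5)*(w^4 + 3*w^3 + w^2 - 3*w - 2) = (w - 5)*(w - 1)*(w^3 + 4*w^2 + 5*w + 2) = (w - 5)*(w - 1)*(w + 1)*(w^2 + 3*w + 2) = (w - 5)*(w - 1)*(w + 1)*(w + 2)*(w + 1)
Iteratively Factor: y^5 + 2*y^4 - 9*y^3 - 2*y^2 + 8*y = (y - 2)*(y^4 + 4*y^3 - y^2 - 4*y) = (y - 2)*(y + 1)*(y^3 + 3*y^2 - 4*y) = (y - 2)*(y + 1)*(y + 4)*(y^2 - y) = y*(y - 2)*(y + 1)*(y + 4)*(y - 1)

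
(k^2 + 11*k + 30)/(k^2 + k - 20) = (k + 6)/(k - 4)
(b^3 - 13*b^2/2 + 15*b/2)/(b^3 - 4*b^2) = (2*b^2 - 13*b + 15)/(2*b*(b - 4))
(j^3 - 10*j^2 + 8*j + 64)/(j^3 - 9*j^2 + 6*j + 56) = (j - 8)/(j - 7)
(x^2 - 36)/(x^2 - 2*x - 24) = (x + 6)/(x + 4)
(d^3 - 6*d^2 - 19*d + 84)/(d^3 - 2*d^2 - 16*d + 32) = (d^2 - 10*d + 21)/(d^2 - 6*d + 8)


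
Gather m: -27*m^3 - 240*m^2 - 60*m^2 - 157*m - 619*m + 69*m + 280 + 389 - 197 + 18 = -27*m^3 - 300*m^2 - 707*m + 490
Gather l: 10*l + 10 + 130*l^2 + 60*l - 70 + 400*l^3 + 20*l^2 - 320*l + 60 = 400*l^3 + 150*l^2 - 250*l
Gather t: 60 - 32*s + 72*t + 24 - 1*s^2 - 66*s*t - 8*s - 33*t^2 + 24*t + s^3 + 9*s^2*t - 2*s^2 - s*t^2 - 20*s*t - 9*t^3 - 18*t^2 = s^3 - 3*s^2 - 40*s - 9*t^3 + t^2*(-s - 51) + t*(9*s^2 - 86*s + 96) + 84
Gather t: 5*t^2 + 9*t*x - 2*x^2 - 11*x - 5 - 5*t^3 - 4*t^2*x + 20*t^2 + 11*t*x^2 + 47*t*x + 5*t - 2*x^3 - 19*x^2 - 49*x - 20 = -5*t^3 + t^2*(25 - 4*x) + t*(11*x^2 + 56*x + 5) - 2*x^3 - 21*x^2 - 60*x - 25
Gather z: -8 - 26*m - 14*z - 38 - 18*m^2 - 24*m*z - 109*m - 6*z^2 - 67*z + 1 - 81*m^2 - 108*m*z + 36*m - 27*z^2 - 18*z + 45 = -99*m^2 - 99*m - 33*z^2 + z*(-132*m - 99)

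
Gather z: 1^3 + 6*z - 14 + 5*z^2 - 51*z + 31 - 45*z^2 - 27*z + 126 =-40*z^2 - 72*z + 144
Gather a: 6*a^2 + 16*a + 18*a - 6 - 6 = 6*a^2 + 34*a - 12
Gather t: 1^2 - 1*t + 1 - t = 2 - 2*t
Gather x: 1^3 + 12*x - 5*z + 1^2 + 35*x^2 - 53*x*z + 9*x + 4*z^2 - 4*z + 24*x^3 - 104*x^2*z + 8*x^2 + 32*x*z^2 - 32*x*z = 24*x^3 + x^2*(43 - 104*z) + x*(32*z^2 - 85*z + 21) + 4*z^2 - 9*z + 2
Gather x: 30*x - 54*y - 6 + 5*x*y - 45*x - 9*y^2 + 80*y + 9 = x*(5*y - 15) - 9*y^2 + 26*y + 3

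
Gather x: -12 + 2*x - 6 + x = 3*x - 18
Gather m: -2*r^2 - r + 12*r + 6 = -2*r^2 + 11*r + 6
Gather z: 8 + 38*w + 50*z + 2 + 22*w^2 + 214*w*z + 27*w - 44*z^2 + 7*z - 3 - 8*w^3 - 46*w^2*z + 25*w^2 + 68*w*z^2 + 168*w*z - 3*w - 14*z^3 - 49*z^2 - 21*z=-8*w^3 + 47*w^2 + 62*w - 14*z^3 + z^2*(68*w - 93) + z*(-46*w^2 + 382*w + 36) + 7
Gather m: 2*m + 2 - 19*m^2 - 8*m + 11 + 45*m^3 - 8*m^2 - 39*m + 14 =45*m^3 - 27*m^2 - 45*m + 27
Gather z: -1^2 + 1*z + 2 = z + 1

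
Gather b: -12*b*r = -12*b*r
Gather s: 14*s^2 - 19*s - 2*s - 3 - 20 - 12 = 14*s^2 - 21*s - 35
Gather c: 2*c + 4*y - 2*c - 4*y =0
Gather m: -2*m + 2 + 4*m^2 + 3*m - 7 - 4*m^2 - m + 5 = 0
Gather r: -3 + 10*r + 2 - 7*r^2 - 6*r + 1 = -7*r^2 + 4*r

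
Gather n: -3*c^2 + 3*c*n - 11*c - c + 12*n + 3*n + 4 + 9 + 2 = -3*c^2 - 12*c + n*(3*c + 15) + 15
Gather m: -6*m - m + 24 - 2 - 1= 21 - 7*m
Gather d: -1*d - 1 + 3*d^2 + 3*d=3*d^2 + 2*d - 1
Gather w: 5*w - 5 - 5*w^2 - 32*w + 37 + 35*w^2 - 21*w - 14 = 30*w^2 - 48*w + 18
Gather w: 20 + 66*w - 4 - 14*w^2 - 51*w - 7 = -14*w^2 + 15*w + 9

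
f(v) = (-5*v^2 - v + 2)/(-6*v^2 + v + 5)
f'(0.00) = -0.28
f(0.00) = 0.40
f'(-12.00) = 0.00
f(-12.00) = 0.81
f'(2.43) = -0.17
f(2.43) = 1.07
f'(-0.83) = 5227.16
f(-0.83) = -16.79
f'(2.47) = -0.16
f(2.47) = 1.06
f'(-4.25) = -0.01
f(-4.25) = 0.78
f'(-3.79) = -0.01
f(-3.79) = 0.78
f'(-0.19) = -0.12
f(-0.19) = 0.44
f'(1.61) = -0.97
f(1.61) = 1.41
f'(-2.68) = -0.01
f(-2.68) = 0.77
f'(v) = (-10*v - 1)/(-6*v^2 + v + 5) + (12*v - 1)*(-5*v^2 - v + 2)/(-6*v^2 + v + 5)^2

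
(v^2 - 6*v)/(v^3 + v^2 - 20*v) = (v - 6)/(v^2 + v - 20)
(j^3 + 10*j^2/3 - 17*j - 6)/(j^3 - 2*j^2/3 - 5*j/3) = (-3*j^3 - 10*j^2 + 51*j + 18)/(j*(-3*j^2 + 2*j + 5))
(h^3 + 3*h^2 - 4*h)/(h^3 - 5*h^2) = (h^2 + 3*h - 4)/(h*(h - 5))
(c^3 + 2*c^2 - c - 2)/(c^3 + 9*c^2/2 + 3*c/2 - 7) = 2*(c + 1)/(2*c + 7)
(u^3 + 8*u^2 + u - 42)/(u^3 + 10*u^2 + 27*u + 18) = (u^2 + 5*u - 14)/(u^2 + 7*u + 6)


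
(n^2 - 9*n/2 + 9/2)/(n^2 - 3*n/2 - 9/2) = (2*n - 3)/(2*n + 3)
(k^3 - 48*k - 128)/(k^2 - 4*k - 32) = k + 4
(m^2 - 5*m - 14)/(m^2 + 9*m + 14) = (m - 7)/(m + 7)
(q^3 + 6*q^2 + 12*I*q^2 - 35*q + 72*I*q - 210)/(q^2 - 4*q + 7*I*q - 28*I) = (q^2 + q*(6 + 5*I) + 30*I)/(q - 4)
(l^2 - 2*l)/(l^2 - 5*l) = (l - 2)/(l - 5)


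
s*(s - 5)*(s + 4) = s^3 - s^2 - 20*s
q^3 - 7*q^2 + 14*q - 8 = (q - 4)*(q - 2)*(q - 1)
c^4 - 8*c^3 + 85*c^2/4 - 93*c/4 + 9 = (c - 4)*(c - 3/2)^2*(c - 1)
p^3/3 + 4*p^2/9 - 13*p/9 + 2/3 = (p/3 + 1)*(p - 1)*(p - 2/3)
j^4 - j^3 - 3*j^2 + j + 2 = (j - 2)*(j - 1)*(j + 1)^2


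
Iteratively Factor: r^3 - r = (r + 1)*(r^2 - r) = r*(r + 1)*(r - 1)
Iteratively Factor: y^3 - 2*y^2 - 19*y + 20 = (y + 4)*(y^2 - 6*y + 5) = (y - 5)*(y + 4)*(y - 1)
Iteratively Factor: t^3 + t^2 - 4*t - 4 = (t + 2)*(t^2 - t - 2) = (t - 2)*(t + 2)*(t + 1)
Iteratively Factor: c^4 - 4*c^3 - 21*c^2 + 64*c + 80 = (c + 4)*(c^3 - 8*c^2 + 11*c + 20) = (c - 4)*(c + 4)*(c^2 - 4*c - 5) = (c - 4)*(c + 1)*(c + 4)*(c - 5)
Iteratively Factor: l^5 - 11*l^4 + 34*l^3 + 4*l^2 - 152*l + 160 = (l - 2)*(l^4 - 9*l^3 + 16*l^2 + 36*l - 80) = (l - 2)*(l + 2)*(l^3 - 11*l^2 + 38*l - 40) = (l - 2)^2*(l + 2)*(l^2 - 9*l + 20) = (l - 5)*(l - 2)^2*(l + 2)*(l - 4)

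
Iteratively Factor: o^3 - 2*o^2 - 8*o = (o)*(o^2 - 2*o - 8) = o*(o + 2)*(o - 4)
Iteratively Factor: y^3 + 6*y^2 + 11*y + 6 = (y + 2)*(y^2 + 4*y + 3) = (y + 1)*(y + 2)*(y + 3)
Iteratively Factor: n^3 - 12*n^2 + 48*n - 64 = (n - 4)*(n^2 - 8*n + 16) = (n - 4)^2*(n - 4)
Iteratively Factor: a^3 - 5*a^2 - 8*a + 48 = (a - 4)*(a^2 - a - 12) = (a - 4)*(a + 3)*(a - 4)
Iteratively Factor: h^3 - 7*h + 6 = (h - 2)*(h^2 + 2*h - 3) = (h - 2)*(h + 3)*(h - 1)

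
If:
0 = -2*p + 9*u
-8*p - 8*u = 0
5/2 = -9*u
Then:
No Solution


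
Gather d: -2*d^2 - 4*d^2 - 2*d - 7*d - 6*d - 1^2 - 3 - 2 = -6*d^2 - 15*d - 6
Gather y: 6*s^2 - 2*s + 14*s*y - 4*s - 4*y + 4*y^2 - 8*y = 6*s^2 - 6*s + 4*y^2 + y*(14*s - 12)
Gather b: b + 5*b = 6*b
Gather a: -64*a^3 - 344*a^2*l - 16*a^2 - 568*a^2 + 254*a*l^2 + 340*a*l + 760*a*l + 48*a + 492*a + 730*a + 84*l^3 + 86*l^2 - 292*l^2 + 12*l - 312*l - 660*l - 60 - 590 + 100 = -64*a^3 + a^2*(-344*l - 584) + a*(254*l^2 + 1100*l + 1270) + 84*l^3 - 206*l^2 - 960*l - 550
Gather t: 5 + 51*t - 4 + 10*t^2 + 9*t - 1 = 10*t^2 + 60*t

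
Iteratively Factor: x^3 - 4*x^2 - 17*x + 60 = (x + 4)*(x^2 - 8*x + 15) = (x - 5)*(x + 4)*(x - 3)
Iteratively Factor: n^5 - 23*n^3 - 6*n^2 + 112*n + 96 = (n - 4)*(n^4 + 4*n^3 - 7*n^2 - 34*n - 24) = (n - 4)*(n + 4)*(n^3 - 7*n - 6) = (n - 4)*(n + 1)*(n + 4)*(n^2 - n - 6) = (n - 4)*(n - 3)*(n + 1)*(n + 4)*(n + 2)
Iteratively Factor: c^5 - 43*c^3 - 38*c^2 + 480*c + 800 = (c + 2)*(c^4 - 2*c^3 - 39*c^2 + 40*c + 400) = (c - 5)*(c + 2)*(c^3 + 3*c^2 - 24*c - 80) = (c - 5)*(c + 2)*(c + 4)*(c^2 - c - 20) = (c - 5)^2*(c + 2)*(c + 4)*(c + 4)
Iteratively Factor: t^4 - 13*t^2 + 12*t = (t)*(t^3 - 13*t + 12) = t*(t - 3)*(t^2 + 3*t - 4) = t*(t - 3)*(t + 4)*(t - 1)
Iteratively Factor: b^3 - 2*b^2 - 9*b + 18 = (b - 2)*(b^2 - 9) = (b - 2)*(b + 3)*(b - 3)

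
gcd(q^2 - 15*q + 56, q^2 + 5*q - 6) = 1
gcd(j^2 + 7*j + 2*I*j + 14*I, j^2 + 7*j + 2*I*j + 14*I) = j^2 + j*(7 + 2*I) + 14*I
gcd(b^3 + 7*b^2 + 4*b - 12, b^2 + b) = 1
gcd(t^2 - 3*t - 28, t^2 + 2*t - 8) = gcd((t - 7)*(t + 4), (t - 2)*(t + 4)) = t + 4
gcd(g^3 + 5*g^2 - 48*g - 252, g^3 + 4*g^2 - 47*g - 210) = g^2 - g - 42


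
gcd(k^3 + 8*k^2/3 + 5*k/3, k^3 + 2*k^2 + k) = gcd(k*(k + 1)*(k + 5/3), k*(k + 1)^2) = k^2 + k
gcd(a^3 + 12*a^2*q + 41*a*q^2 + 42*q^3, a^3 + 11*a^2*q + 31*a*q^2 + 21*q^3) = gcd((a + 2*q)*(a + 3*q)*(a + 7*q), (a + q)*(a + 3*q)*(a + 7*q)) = a^2 + 10*a*q + 21*q^2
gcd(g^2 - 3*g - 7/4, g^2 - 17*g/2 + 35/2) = g - 7/2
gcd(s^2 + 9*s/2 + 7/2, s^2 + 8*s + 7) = s + 1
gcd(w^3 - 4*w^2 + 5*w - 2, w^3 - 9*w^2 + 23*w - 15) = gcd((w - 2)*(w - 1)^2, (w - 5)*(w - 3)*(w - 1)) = w - 1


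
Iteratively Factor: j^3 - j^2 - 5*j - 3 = (j - 3)*(j^2 + 2*j + 1) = (j - 3)*(j + 1)*(j + 1)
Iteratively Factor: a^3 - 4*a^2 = (a)*(a^2 - 4*a) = a*(a - 4)*(a)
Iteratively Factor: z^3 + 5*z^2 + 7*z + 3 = (z + 1)*(z^2 + 4*z + 3) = (z + 1)^2*(z + 3)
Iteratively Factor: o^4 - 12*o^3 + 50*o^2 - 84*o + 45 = (o - 3)*(o^3 - 9*o^2 + 23*o - 15) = (o - 3)*(o - 1)*(o^2 - 8*o + 15) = (o - 3)^2*(o - 1)*(o - 5)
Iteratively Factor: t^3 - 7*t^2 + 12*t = (t - 3)*(t^2 - 4*t) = t*(t - 3)*(t - 4)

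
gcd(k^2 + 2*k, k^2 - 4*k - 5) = 1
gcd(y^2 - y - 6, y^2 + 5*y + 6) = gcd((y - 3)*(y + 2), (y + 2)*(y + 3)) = y + 2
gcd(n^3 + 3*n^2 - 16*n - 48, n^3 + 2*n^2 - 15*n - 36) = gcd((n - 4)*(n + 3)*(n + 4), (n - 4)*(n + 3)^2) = n^2 - n - 12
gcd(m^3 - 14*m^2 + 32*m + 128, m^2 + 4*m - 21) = 1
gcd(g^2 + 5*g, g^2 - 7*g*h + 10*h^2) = 1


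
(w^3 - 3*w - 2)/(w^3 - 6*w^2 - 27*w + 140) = (w^3 - 3*w - 2)/(w^3 - 6*w^2 - 27*w + 140)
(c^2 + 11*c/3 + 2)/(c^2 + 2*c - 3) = (c + 2/3)/(c - 1)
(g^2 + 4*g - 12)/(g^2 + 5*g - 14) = (g + 6)/(g + 7)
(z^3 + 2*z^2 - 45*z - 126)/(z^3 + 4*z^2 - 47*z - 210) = (z + 3)/(z + 5)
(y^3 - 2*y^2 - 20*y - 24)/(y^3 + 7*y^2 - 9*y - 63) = (y^3 - 2*y^2 - 20*y - 24)/(y^3 + 7*y^2 - 9*y - 63)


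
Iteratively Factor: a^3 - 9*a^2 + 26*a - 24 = (a - 2)*(a^2 - 7*a + 12) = (a - 4)*(a - 2)*(a - 3)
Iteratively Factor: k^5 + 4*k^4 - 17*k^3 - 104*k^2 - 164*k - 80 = (k + 2)*(k^4 + 2*k^3 - 21*k^2 - 62*k - 40) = (k + 1)*(k + 2)*(k^3 + k^2 - 22*k - 40) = (k - 5)*(k + 1)*(k + 2)*(k^2 + 6*k + 8) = (k - 5)*(k + 1)*(k + 2)^2*(k + 4)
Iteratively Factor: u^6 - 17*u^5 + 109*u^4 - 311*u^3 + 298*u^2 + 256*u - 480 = (u - 3)*(u^5 - 14*u^4 + 67*u^3 - 110*u^2 - 32*u + 160) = (u - 3)*(u + 1)*(u^4 - 15*u^3 + 82*u^2 - 192*u + 160) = (u - 4)*(u - 3)*(u + 1)*(u^3 - 11*u^2 + 38*u - 40) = (u - 4)^2*(u - 3)*(u + 1)*(u^2 - 7*u + 10) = (u - 5)*(u - 4)^2*(u - 3)*(u + 1)*(u - 2)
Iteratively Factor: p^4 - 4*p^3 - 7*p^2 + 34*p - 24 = (p + 3)*(p^3 - 7*p^2 + 14*p - 8) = (p - 2)*(p + 3)*(p^2 - 5*p + 4) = (p - 2)*(p - 1)*(p + 3)*(p - 4)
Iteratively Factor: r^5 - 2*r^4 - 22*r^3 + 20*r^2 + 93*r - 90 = (r + 3)*(r^4 - 5*r^3 - 7*r^2 + 41*r - 30) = (r - 2)*(r + 3)*(r^3 - 3*r^2 - 13*r + 15) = (r - 2)*(r + 3)^2*(r^2 - 6*r + 5) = (r - 5)*(r - 2)*(r + 3)^2*(r - 1)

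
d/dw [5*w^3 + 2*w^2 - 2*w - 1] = 15*w^2 + 4*w - 2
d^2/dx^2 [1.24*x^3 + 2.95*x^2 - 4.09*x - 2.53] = 7.44*x + 5.9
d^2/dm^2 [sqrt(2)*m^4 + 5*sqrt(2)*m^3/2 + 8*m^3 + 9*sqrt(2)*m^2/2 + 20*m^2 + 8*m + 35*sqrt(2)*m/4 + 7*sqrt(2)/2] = 12*sqrt(2)*m^2 + 15*sqrt(2)*m + 48*m + 9*sqrt(2) + 40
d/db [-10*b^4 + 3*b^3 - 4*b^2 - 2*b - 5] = -40*b^3 + 9*b^2 - 8*b - 2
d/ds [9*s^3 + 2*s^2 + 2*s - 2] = 27*s^2 + 4*s + 2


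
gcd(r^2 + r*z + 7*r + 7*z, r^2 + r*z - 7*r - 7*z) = r + z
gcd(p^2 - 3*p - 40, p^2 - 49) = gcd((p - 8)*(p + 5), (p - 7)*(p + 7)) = 1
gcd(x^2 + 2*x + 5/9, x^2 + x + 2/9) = x + 1/3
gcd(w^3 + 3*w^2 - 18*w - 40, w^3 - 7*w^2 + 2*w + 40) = w^2 - 2*w - 8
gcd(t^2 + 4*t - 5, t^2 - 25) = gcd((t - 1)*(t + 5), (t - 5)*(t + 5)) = t + 5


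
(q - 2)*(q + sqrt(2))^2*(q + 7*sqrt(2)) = q^4 - 2*q^3 + 9*sqrt(2)*q^3 - 18*sqrt(2)*q^2 + 30*q^2 - 60*q + 14*sqrt(2)*q - 28*sqrt(2)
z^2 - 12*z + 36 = (z - 6)^2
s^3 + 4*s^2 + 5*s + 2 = (s + 1)^2*(s + 2)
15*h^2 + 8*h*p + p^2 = (3*h + p)*(5*h + p)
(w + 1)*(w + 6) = w^2 + 7*w + 6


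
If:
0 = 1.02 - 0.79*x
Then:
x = 1.29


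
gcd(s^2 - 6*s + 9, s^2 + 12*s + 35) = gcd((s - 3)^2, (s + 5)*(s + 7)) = 1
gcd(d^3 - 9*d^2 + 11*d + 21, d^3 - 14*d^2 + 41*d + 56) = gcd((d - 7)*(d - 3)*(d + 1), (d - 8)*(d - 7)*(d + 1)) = d^2 - 6*d - 7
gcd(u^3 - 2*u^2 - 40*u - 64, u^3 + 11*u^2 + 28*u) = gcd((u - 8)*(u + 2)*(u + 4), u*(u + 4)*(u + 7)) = u + 4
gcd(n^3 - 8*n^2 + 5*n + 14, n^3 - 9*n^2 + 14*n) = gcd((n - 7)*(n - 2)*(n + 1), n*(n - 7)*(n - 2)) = n^2 - 9*n + 14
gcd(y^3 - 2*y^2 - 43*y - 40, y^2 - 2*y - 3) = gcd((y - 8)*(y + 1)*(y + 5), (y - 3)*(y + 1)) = y + 1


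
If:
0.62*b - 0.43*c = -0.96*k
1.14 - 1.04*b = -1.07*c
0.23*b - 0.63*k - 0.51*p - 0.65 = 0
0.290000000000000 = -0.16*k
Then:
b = 6.34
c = 5.10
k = -1.81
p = 3.83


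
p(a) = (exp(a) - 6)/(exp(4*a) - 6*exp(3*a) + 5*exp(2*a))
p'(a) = (exp(a) - 6)*(-4*exp(4*a) + 18*exp(3*a) - 10*exp(2*a))/(exp(4*a) - 6*exp(3*a) + 5*exp(2*a))^2 + exp(a)/(exp(4*a) - 6*exp(3*a) + 5*exp(2*a)) = (-3*exp(3*a) + 36*exp(2*a) - 113*exp(a) + 60)*exp(-2*a)/(exp(4*a) - 12*exp(3*a) + 46*exp(2*a) - 60*exp(a) + 25)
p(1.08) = 0.09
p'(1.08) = -0.27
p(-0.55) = -8.71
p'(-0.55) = 5.33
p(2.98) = 0.00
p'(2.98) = -0.00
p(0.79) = 0.23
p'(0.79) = -0.84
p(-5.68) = -103347.75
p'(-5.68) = 206329.74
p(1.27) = 0.05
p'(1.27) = -0.12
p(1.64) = -0.05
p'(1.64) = 2.10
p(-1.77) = -50.14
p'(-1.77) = 89.69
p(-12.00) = -31787148373.00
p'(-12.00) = 63574094927.57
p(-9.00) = -78802012.04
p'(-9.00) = 157593973.75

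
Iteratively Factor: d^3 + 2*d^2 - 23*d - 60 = (d + 3)*(d^2 - d - 20) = (d + 3)*(d + 4)*(d - 5)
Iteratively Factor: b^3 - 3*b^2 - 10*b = (b + 2)*(b^2 - 5*b) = b*(b + 2)*(b - 5)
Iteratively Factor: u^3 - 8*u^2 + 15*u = (u - 5)*(u^2 - 3*u) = (u - 5)*(u - 3)*(u)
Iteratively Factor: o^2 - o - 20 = (o - 5)*(o + 4)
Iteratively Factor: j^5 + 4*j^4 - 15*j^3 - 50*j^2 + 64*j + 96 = (j + 1)*(j^4 + 3*j^3 - 18*j^2 - 32*j + 96) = (j + 1)*(j + 4)*(j^3 - j^2 - 14*j + 24) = (j - 3)*(j + 1)*(j + 4)*(j^2 + 2*j - 8) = (j - 3)*(j - 2)*(j + 1)*(j + 4)*(j + 4)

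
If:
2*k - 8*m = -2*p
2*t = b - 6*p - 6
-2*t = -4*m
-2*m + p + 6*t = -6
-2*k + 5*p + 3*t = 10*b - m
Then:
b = -74/163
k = -226/163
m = -86/163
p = -118/163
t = -172/163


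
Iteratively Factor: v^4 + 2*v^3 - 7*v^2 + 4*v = (v)*(v^3 + 2*v^2 - 7*v + 4) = v*(v - 1)*(v^2 + 3*v - 4) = v*(v - 1)^2*(v + 4)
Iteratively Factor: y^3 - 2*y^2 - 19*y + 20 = (y + 4)*(y^2 - 6*y + 5) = (y - 5)*(y + 4)*(y - 1)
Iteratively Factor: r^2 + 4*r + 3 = (r + 1)*(r + 3)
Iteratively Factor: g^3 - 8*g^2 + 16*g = (g - 4)*(g^2 - 4*g) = (g - 4)^2*(g)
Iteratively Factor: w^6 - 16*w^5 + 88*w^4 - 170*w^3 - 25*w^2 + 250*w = (w - 5)*(w^5 - 11*w^4 + 33*w^3 - 5*w^2 - 50*w) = w*(w - 5)*(w^4 - 11*w^3 + 33*w^2 - 5*w - 50) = w*(w - 5)^2*(w^3 - 6*w^2 + 3*w + 10) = w*(w - 5)^2*(w - 2)*(w^2 - 4*w - 5) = w*(w - 5)^2*(w - 2)*(w + 1)*(w - 5)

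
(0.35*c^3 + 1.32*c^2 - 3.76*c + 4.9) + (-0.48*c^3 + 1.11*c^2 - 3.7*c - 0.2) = -0.13*c^3 + 2.43*c^2 - 7.46*c + 4.7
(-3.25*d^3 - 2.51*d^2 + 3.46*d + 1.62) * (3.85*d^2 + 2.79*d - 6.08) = -12.5125*d^5 - 18.731*d^4 + 26.0781*d^3 + 31.1512*d^2 - 16.517*d - 9.8496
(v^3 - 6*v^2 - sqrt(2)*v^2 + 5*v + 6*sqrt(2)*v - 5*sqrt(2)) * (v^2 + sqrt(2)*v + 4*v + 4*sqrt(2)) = v^5 - 2*v^4 - 21*v^3 + 24*v^2 + 38*v - 40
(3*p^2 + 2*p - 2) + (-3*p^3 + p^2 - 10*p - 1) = -3*p^3 + 4*p^2 - 8*p - 3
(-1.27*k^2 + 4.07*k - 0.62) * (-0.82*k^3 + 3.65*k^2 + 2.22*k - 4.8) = 1.0414*k^5 - 7.9729*k^4 + 12.5445*k^3 + 12.8684*k^2 - 20.9124*k + 2.976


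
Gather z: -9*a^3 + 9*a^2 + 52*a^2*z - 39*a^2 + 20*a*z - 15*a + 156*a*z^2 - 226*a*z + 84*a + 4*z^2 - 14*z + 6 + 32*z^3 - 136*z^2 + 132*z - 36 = -9*a^3 - 30*a^2 + 69*a + 32*z^3 + z^2*(156*a - 132) + z*(52*a^2 - 206*a + 118) - 30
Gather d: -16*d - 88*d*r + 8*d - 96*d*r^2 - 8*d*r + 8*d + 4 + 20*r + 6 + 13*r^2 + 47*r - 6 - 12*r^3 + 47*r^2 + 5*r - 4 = d*(-96*r^2 - 96*r) - 12*r^3 + 60*r^2 + 72*r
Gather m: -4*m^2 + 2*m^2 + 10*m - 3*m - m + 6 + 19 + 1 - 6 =-2*m^2 + 6*m + 20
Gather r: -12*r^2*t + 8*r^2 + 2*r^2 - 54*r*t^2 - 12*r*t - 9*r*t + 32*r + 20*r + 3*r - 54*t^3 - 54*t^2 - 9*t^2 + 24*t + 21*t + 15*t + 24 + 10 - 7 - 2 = r^2*(10 - 12*t) + r*(-54*t^2 - 21*t + 55) - 54*t^3 - 63*t^2 + 60*t + 25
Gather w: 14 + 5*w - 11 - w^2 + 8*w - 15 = -w^2 + 13*w - 12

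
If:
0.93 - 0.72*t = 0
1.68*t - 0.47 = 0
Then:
No Solution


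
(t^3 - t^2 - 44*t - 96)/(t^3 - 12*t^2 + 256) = (t + 3)/(t - 8)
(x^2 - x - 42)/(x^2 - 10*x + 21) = (x + 6)/(x - 3)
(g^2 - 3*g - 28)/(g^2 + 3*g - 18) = (g^2 - 3*g - 28)/(g^2 + 3*g - 18)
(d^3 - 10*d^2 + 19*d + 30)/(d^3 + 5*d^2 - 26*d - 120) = (d^2 - 5*d - 6)/(d^2 + 10*d + 24)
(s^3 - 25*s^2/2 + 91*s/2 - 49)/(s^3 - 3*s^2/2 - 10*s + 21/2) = (s^2 - 9*s + 14)/(s^2 + 2*s - 3)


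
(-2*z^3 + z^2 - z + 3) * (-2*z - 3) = 4*z^4 + 4*z^3 - z^2 - 3*z - 9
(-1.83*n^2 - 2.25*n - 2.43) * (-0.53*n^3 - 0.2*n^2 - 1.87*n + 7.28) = 0.9699*n^5 + 1.5585*n^4 + 5.16*n^3 - 8.6289*n^2 - 11.8359*n - 17.6904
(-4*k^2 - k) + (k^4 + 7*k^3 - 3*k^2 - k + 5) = k^4 + 7*k^3 - 7*k^2 - 2*k + 5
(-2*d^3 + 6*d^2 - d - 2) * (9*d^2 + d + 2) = -18*d^5 + 52*d^4 - 7*d^3 - 7*d^2 - 4*d - 4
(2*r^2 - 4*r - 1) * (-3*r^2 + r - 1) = -6*r^4 + 14*r^3 - 3*r^2 + 3*r + 1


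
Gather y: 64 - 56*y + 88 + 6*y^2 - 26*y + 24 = 6*y^2 - 82*y + 176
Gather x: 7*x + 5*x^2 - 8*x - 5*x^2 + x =0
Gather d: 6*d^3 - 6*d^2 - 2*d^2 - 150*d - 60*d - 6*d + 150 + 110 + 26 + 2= 6*d^3 - 8*d^2 - 216*d + 288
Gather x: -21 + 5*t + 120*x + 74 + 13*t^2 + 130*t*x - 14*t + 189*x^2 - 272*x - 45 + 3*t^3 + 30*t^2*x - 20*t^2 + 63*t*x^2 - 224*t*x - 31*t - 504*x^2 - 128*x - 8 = 3*t^3 - 7*t^2 - 40*t + x^2*(63*t - 315) + x*(30*t^2 - 94*t - 280)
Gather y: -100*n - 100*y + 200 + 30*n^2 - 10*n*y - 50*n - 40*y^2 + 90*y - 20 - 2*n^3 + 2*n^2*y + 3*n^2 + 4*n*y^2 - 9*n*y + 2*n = -2*n^3 + 33*n^2 - 148*n + y^2*(4*n - 40) + y*(2*n^2 - 19*n - 10) + 180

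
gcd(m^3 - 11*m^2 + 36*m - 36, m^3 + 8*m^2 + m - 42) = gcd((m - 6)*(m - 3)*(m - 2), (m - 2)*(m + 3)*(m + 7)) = m - 2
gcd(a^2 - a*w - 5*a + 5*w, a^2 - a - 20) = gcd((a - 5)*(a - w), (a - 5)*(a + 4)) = a - 5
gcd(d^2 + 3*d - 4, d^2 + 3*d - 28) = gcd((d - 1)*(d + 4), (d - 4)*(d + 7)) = 1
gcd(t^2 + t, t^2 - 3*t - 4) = t + 1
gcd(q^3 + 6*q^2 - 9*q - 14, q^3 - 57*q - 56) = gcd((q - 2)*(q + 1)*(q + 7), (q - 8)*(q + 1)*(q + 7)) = q^2 + 8*q + 7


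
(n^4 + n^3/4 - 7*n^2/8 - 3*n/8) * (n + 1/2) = n^5 + 3*n^4/4 - 3*n^3/4 - 13*n^2/16 - 3*n/16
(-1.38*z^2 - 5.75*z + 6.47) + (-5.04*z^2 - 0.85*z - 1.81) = -6.42*z^2 - 6.6*z + 4.66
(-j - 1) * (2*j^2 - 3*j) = -2*j^3 + j^2 + 3*j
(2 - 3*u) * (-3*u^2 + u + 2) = 9*u^3 - 9*u^2 - 4*u + 4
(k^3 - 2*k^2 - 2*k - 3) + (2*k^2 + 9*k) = k^3 + 7*k - 3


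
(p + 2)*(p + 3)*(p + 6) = p^3 + 11*p^2 + 36*p + 36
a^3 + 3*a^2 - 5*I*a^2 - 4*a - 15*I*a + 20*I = (a - 1)*(a + 4)*(a - 5*I)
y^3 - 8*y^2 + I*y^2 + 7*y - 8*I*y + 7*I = (y - 7)*(y - 1)*(y + I)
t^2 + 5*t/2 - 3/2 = (t - 1/2)*(t + 3)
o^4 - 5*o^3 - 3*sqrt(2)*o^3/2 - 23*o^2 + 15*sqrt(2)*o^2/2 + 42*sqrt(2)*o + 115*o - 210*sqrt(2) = (o - 5)*(o - 3*sqrt(2))*(o - 2*sqrt(2))*(o + 7*sqrt(2)/2)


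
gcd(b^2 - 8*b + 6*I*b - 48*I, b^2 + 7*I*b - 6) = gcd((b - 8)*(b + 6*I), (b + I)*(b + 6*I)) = b + 6*I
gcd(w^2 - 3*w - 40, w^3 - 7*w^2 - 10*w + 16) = w - 8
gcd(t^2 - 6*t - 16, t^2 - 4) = t + 2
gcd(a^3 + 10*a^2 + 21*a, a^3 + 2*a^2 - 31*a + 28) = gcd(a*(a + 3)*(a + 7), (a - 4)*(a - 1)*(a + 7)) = a + 7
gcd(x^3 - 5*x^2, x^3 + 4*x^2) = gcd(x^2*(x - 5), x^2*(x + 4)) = x^2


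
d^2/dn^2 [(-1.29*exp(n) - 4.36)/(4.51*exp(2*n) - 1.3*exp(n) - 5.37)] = (-26.238729*exp(4*n) - 362.294614*exp(3*n) - 110.764698*exp(2*n) - 420.737038*exp(n) - 6.762441)*exp(n)/(91.733851*exp(6*n) - 79.32639*exp(5*n) - 304.813311*exp(4*n) + 186.70886*exp(3*n) + 362.937357*exp(2*n) - 112.46391*exp(n) - 154.854153)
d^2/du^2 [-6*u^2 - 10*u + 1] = -12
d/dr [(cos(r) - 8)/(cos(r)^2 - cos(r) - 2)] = (cos(r)^2 - 16*cos(r) + 10)*sin(r)/(sin(r)^2 + cos(r) + 1)^2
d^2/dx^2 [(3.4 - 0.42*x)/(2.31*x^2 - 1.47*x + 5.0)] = (-(0.42*x - 3.4)*(4.62*x - 1.47)*(9.24*x - 2.94) + (5.8212*x - 16.9428)*(2.31*x^2 - 1.47*x + 5.0))/(2.31*x^2 - 1.47*x + 5.0)^3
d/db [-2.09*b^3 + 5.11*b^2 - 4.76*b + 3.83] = -6.27*b^2 + 10.22*b - 4.76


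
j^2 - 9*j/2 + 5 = (j - 5/2)*(j - 2)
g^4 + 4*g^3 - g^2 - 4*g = g*(g - 1)*(g + 1)*(g + 4)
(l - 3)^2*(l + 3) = l^3 - 3*l^2 - 9*l + 27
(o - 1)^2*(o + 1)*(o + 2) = o^4 + o^3 - 3*o^2 - o + 2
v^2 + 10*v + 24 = (v + 4)*(v + 6)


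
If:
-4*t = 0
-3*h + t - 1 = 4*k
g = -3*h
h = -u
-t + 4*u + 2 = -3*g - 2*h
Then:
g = -6/11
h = 2/11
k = -17/44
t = 0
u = -2/11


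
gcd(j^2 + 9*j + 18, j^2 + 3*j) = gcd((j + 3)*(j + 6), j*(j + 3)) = j + 3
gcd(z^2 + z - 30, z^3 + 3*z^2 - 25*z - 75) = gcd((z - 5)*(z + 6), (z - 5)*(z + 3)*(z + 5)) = z - 5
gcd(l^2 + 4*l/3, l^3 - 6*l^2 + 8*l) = l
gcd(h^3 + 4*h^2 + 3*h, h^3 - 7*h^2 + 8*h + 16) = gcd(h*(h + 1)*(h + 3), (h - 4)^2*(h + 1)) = h + 1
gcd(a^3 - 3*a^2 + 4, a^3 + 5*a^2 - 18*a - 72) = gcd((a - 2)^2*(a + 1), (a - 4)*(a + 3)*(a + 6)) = 1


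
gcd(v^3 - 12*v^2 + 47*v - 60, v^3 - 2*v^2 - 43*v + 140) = v^2 - 9*v + 20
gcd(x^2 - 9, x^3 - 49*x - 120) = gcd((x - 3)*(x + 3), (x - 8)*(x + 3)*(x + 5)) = x + 3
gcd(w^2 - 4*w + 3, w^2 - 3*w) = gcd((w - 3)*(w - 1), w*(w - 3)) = w - 3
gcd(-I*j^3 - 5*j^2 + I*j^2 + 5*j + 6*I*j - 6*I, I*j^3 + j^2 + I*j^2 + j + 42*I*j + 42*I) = 1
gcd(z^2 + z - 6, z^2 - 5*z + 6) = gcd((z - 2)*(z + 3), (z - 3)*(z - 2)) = z - 2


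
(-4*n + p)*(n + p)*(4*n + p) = -16*n^3 - 16*n^2*p + n*p^2 + p^3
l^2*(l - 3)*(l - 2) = l^4 - 5*l^3 + 6*l^2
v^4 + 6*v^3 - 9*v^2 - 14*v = v*(v - 2)*(v + 1)*(v + 7)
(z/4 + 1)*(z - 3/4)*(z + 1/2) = z^3/4 + 15*z^2/16 - 11*z/32 - 3/8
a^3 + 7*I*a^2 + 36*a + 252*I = (a - 6*I)*(a + 6*I)*(a + 7*I)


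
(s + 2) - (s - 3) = 5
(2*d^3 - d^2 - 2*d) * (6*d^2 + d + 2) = 12*d^5 - 4*d^4 - 9*d^3 - 4*d^2 - 4*d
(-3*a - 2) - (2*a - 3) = 1 - 5*a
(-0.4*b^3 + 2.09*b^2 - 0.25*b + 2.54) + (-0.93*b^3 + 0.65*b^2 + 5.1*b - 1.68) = -1.33*b^3 + 2.74*b^2 + 4.85*b + 0.86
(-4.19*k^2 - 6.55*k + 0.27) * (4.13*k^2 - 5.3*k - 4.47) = -17.3047*k^4 - 4.8445*k^3 + 54.5594*k^2 + 27.8475*k - 1.2069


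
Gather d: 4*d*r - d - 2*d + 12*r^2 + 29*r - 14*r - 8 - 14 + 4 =d*(4*r - 3) + 12*r^2 + 15*r - 18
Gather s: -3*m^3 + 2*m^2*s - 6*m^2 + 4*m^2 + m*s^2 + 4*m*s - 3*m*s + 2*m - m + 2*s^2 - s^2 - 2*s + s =-3*m^3 - 2*m^2 + m + s^2*(m + 1) + s*(2*m^2 + m - 1)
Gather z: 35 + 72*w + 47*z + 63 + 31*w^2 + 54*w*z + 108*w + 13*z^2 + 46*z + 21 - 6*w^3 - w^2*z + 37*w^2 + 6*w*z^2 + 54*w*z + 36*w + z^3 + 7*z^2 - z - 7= -6*w^3 + 68*w^2 + 216*w + z^3 + z^2*(6*w + 20) + z*(-w^2 + 108*w + 92) + 112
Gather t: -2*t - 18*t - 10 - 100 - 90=-20*t - 200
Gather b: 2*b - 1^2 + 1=2*b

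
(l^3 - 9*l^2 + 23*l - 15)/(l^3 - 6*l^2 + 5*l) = (l - 3)/l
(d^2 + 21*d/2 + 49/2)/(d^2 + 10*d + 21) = (d + 7/2)/(d + 3)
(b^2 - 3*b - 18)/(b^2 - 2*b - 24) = (b + 3)/(b + 4)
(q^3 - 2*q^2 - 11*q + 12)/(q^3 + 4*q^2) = (q^3 - 2*q^2 - 11*q + 12)/(q^2*(q + 4))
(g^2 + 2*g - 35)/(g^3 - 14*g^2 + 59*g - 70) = (g + 7)/(g^2 - 9*g + 14)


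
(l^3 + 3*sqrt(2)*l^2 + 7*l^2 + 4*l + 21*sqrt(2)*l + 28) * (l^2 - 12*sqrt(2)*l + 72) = l^5 - 9*sqrt(2)*l^4 + 7*l^4 - 63*sqrt(2)*l^3 + 4*l^3 + 28*l^2 + 168*sqrt(2)*l^2 + 288*l + 1176*sqrt(2)*l + 2016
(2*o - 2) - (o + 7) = o - 9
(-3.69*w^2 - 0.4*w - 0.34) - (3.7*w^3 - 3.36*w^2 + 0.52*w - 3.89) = -3.7*w^3 - 0.33*w^2 - 0.92*w + 3.55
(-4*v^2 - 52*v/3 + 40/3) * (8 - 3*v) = 12*v^3 + 20*v^2 - 536*v/3 + 320/3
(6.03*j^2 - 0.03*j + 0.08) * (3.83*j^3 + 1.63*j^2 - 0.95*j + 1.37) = 23.0949*j^5 + 9.714*j^4 - 5.471*j^3 + 8.42*j^2 - 0.1171*j + 0.1096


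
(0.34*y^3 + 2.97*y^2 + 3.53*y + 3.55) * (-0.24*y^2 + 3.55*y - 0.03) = -0.0816*y^5 + 0.4942*y^4 + 9.6861*y^3 + 11.5904*y^2 + 12.4966*y - 0.1065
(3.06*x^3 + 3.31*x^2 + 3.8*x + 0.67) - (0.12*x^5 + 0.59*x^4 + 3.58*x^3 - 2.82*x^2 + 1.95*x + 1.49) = -0.12*x^5 - 0.59*x^4 - 0.52*x^3 + 6.13*x^2 + 1.85*x - 0.82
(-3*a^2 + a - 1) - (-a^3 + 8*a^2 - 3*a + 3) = a^3 - 11*a^2 + 4*a - 4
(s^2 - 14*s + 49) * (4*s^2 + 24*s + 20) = 4*s^4 - 32*s^3 - 120*s^2 + 896*s + 980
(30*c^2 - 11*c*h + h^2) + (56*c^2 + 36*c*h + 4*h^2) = 86*c^2 + 25*c*h + 5*h^2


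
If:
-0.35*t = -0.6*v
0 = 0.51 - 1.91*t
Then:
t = 0.27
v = 0.16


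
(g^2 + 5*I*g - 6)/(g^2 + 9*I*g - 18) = (g + 2*I)/(g + 6*I)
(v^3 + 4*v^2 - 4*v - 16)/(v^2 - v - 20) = (v^2 - 4)/(v - 5)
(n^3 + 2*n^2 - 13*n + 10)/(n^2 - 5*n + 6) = (n^2 + 4*n - 5)/(n - 3)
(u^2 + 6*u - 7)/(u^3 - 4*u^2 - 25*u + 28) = (u + 7)/(u^2 - 3*u - 28)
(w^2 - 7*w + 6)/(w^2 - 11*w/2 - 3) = 2*(w - 1)/(2*w + 1)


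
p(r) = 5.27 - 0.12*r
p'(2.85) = -0.12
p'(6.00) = -0.12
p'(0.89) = -0.12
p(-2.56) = 5.58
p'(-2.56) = -0.12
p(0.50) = 5.21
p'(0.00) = -0.12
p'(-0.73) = -0.12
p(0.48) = 5.21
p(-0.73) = 5.36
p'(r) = -0.120000000000000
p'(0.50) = -0.12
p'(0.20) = -0.12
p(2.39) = 4.98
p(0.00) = 5.27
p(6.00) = 4.55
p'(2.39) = -0.12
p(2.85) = 4.93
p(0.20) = 5.25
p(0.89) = 5.16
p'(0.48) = -0.12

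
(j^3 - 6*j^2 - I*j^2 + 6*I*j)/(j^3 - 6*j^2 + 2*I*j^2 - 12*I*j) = (j - I)/(j + 2*I)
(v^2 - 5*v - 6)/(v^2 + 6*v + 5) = (v - 6)/(v + 5)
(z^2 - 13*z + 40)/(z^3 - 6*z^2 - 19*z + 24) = (z - 5)/(z^2 + 2*z - 3)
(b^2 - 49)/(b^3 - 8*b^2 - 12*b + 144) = (b^2 - 49)/(b^3 - 8*b^2 - 12*b + 144)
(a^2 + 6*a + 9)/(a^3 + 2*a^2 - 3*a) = (a + 3)/(a*(a - 1))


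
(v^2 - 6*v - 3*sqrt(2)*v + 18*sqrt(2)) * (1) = v^2 - 6*v - 3*sqrt(2)*v + 18*sqrt(2)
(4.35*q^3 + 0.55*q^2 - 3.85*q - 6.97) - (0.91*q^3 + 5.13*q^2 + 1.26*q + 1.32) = 3.44*q^3 - 4.58*q^2 - 5.11*q - 8.29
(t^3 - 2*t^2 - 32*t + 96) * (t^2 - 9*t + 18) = t^5 - 11*t^4 + 4*t^3 + 348*t^2 - 1440*t + 1728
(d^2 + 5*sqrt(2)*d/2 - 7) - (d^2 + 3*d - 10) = -3*d + 5*sqrt(2)*d/2 + 3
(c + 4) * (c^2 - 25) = c^3 + 4*c^2 - 25*c - 100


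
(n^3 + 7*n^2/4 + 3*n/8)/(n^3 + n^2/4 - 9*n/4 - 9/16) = 2*n/(2*n - 3)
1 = 1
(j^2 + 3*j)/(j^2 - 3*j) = (j + 3)/(j - 3)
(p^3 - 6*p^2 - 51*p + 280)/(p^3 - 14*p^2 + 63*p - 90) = (p^2 - p - 56)/(p^2 - 9*p + 18)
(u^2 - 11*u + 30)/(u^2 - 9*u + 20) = (u - 6)/(u - 4)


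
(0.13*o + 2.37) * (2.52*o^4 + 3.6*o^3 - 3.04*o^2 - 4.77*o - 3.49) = 0.3276*o^5 + 6.4404*o^4 + 8.1368*o^3 - 7.8249*o^2 - 11.7586*o - 8.2713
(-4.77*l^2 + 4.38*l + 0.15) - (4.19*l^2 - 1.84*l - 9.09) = -8.96*l^2 + 6.22*l + 9.24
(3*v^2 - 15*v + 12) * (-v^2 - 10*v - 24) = -3*v^4 - 15*v^3 + 66*v^2 + 240*v - 288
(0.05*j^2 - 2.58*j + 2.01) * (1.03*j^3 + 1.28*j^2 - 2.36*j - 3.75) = 0.0515*j^5 - 2.5934*j^4 - 1.3501*j^3 + 8.4741*j^2 + 4.9314*j - 7.5375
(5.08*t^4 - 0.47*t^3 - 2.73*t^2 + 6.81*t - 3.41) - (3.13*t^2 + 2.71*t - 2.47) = 5.08*t^4 - 0.47*t^3 - 5.86*t^2 + 4.1*t - 0.94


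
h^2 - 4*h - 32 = (h - 8)*(h + 4)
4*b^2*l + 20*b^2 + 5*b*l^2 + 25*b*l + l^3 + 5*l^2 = (b + l)*(4*b + l)*(l + 5)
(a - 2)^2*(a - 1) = a^3 - 5*a^2 + 8*a - 4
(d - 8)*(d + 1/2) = d^2 - 15*d/2 - 4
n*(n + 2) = n^2 + 2*n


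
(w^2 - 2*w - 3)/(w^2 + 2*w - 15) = (w + 1)/(w + 5)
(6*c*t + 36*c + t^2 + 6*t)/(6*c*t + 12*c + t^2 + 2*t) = (t + 6)/(t + 2)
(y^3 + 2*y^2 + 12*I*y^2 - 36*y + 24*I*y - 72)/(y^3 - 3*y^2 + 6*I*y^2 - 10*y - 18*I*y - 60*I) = (y + 6*I)/(y - 5)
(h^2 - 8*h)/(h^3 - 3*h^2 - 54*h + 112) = h/(h^2 + 5*h - 14)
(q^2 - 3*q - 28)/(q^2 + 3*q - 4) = (q - 7)/(q - 1)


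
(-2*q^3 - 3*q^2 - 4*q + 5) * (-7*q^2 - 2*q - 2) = 14*q^5 + 25*q^4 + 38*q^3 - 21*q^2 - 2*q - 10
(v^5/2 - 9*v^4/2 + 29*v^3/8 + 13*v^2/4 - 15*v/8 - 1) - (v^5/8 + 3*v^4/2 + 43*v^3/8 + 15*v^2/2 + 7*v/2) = 3*v^5/8 - 6*v^4 - 7*v^3/4 - 17*v^2/4 - 43*v/8 - 1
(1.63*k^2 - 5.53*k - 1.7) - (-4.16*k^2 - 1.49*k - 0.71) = 5.79*k^2 - 4.04*k - 0.99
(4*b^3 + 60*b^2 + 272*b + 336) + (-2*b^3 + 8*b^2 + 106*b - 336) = 2*b^3 + 68*b^2 + 378*b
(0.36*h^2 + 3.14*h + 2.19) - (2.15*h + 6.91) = 0.36*h^2 + 0.99*h - 4.72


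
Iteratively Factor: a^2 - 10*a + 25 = (a - 5)*(a - 5)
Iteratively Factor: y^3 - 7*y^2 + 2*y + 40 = (y + 2)*(y^2 - 9*y + 20) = (y - 4)*(y + 2)*(y - 5)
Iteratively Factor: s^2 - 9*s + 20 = (s - 5)*(s - 4)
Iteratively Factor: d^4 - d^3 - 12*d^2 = (d + 3)*(d^3 - 4*d^2) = (d - 4)*(d + 3)*(d^2) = d*(d - 4)*(d + 3)*(d)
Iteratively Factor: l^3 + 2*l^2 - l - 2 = (l - 1)*(l^2 + 3*l + 2) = (l - 1)*(l + 1)*(l + 2)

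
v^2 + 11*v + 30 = (v + 5)*(v + 6)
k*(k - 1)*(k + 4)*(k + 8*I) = k^4 + 3*k^3 + 8*I*k^3 - 4*k^2 + 24*I*k^2 - 32*I*k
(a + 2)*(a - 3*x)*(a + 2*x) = a^3 - a^2*x + 2*a^2 - 6*a*x^2 - 2*a*x - 12*x^2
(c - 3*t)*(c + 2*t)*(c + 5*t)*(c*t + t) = c^4*t + 4*c^3*t^2 + c^3*t - 11*c^2*t^3 + 4*c^2*t^2 - 30*c*t^4 - 11*c*t^3 - 30*t^4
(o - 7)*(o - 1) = o^2 - 8*o + 7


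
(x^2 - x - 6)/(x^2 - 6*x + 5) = (x^2 - x - 6)/(x^2 - 6*x + 5)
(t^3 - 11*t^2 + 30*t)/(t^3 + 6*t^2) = (t^2 - 11*t + 30)/(t*(t + 6))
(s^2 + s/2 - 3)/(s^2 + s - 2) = (s - 3/2)/(s - 1)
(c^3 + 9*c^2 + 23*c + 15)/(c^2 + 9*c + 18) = (c^2 + 6*c + 5)/(c + 6)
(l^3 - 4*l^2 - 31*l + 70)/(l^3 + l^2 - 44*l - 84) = (l^2 + 3*l - 10)/(l^2 + 8*l + 12)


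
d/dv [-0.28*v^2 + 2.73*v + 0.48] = 2.73 - 0.56*v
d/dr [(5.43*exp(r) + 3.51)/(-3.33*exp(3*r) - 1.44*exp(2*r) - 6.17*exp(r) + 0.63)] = (36.1638*exp(3*r) + 42.8841*exp(2*r) + 10.1088*exp(r) + 25.0776)*exp(r)/(11.0889*exp(6*r) + 9.5904*exp(5*r) + 43.1658*exp(4*r) + 13.5738*exp(3*r) + 36.2545*exp(2*r) - 7.7742*exp(r) + 0.3969)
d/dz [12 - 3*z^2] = -6*z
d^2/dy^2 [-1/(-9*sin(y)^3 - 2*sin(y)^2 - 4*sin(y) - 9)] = (-729*sin(y)^6 - 198*sin(y)^5 + 884*sin(y)^4 + 993*sin(y)^3 + 296*sin(y)^2 - 402*sin(y) - 4)/(9*sin(y)^3 + 2*sin(y)^2 + 4*sin(y) + 9)^3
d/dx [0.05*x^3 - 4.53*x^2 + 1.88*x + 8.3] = 0.15*x^2 - 9.06*x + 1.88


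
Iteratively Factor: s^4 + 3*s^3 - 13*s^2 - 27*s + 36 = (s - 3)*(s^3 + 6*s^2 + 5*s - 12) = (s - 3)*(s - 1)*(s^2 + 7*s + 12) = (s - 3)*(s - 1)*(s + 4)*(s + 3)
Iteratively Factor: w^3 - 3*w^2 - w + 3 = (w - 1)*(w^2 - 2*w - 3) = (w - 3)*(w - 1)*(w + 1)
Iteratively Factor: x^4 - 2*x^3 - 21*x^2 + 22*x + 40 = (x + 1)*(x^3 - 3*x^2 - 18*x + 40) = (x - 2)*(x + 1)*(x^2 - x - 20) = (x - 5)*(x - 2)*(x + 1)*(x + 4)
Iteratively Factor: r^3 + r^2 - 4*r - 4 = (r + 1)*(r^2 - 4) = (r - 2)*(r + 1)*(r + 2)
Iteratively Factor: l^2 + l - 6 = (l + 3)*(l - 2)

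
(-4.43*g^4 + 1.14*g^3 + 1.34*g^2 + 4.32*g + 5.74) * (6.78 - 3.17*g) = 14.0431*g^5 - 33.6492*g^4 + 3.4814*g^3 - 4.6092*g^2 + 11.0938*g + 38.9172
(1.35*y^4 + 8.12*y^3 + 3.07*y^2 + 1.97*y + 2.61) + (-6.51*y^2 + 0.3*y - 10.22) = 1.35*y^4 + 8.12*y^3 - 3.44*y^2 + 2.27*y - 7.61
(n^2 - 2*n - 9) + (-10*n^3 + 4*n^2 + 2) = -10*n^3 + 5*n^2 - 2*n - 7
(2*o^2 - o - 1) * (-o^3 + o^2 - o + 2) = -2*o^5 + 3*o^4 - 2*o^3 + 4*o^2 - o - 2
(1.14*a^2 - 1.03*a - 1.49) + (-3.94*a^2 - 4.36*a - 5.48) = -2.8*a^2 - 5.39*a - 6.97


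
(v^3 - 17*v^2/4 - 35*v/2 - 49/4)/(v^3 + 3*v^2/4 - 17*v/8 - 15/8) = 2*(4*v^2 - 21*v - 49)/(8*v^2 - 2*v - 15)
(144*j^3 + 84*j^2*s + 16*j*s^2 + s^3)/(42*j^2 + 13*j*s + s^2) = (24*j^2 + 10*j*s + s^2)/(7*j + s)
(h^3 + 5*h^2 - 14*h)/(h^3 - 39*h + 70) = h/(h - 5)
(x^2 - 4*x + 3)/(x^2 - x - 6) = (x - 1)/(x + 2)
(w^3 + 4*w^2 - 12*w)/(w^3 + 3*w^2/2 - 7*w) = 2*(w + 6)/(2*w + 7)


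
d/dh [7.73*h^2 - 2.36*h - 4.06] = 15.46*h - 2.36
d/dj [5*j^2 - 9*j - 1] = 10*j - 9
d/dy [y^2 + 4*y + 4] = 2*y + 4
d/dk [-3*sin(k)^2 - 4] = -3*sin(2*k)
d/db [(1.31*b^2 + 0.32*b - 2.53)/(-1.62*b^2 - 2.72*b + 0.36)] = (-3.0448*b^2 - 7.254*b - 6.7664)/(2.6244*b^4 + 8.8128*b^3 + 6.232*b^2 - 1.9584*b + 0.1296)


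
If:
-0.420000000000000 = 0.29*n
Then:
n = -1.45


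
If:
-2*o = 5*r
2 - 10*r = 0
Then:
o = -1/2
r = 1/5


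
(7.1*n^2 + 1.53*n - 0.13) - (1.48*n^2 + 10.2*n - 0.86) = 5.62*n^2 - 8.67*n + 0.73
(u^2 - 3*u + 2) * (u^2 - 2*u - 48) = u^4 - 5*u^3 - 40*u^2 + 140*u - 96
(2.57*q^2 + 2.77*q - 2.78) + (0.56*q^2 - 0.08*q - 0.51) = 3.13*q^2 + 2.69*q - 3.29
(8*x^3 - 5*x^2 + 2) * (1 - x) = -8*x^4 + 13*x^3 - 5*x^2 - 2*x + 2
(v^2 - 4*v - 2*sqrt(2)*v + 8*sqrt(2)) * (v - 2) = v^3 - 6*v^2 - 2*sqrt(2)*v^2 + 8*v + 12*sqrt(2)*v - 16*sqrt(2)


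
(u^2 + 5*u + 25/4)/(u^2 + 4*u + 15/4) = (2*u + 5)/(2*u + 3)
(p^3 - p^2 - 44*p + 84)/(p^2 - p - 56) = (p^2 - 8*p + 12)/(p - 8)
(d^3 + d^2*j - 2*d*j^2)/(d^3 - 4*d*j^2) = (d - j)/(d - 2*j)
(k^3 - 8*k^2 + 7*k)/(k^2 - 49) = k*(k - 1)/(k + 7)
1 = 1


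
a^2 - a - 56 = (a - 8)*(a + 7)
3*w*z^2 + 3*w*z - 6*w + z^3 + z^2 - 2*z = (3*w + z)*(z - 1)*(z + 2)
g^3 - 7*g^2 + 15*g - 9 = (g - 3)^2*(g - 1)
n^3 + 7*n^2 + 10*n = n*(n + 2)*(n + 5)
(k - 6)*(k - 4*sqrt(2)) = k^2 - 6*k - 4*sqrt(2)*k + 24*sqrt(2)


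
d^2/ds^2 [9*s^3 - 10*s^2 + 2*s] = 54*s - 20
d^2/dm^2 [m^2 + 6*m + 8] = 2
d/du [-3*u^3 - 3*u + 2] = -9*u^2 - 3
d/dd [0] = 0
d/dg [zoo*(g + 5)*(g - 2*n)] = zoo*(g + n + 1)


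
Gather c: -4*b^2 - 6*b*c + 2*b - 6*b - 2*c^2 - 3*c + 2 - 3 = -4*b^2 - 4*b - 2*c^2 + c*(-6*b - 3) - 1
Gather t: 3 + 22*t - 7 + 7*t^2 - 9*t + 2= 7*t^2 + 13*t - 2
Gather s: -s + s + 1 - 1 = 0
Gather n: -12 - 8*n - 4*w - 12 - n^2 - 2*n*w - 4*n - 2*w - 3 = -n^2 + n*(-2*w - 12) - 6*w - 27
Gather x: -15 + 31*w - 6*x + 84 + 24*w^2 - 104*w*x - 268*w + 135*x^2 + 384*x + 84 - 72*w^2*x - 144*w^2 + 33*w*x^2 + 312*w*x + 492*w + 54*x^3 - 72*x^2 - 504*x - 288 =-120*w^2 + 255*w + 54*x^3 + x^2*(33*w + 63) + x*(-72*w^2 + 208*w - 126) - 135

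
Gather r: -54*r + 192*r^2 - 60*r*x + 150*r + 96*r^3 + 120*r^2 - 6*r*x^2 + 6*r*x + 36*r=96*r^3 + 312*r^2 + r*(-6*x^2 - 54*x + 132)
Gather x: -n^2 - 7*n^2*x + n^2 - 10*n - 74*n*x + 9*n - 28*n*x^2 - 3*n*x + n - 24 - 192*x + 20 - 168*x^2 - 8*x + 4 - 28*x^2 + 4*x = x^2*(-28*n - 196) + x*(-7*n^2 - 77*n - 196)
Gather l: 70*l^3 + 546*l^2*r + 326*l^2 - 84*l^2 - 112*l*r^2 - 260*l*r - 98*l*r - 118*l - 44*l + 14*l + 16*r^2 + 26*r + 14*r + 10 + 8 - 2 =70*l^3 + l^2*(546*r + 242) + l*(-112*r^2 - 358*r - 148) + 16*r^2 + 40*r + 16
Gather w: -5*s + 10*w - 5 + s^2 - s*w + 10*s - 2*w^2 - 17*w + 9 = s^2 + 5*s - 2*w^2 + w*(-s - 7) + 4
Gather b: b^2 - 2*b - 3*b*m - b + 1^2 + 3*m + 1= b^2 + b*(-3*m - 3) + 3*m + 2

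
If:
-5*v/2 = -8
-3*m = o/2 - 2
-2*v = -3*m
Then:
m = 32/15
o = -44/5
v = 16/5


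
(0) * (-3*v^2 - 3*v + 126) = 0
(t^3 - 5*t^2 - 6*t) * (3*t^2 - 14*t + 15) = 3*t^5 - 29*t^4 + 67*t^3 + 9*t^2 - 90*t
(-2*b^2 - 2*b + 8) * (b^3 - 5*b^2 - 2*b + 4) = -2*b^5 + 8*b^4 + 22*b^3 - 44*b^2 - 24*b + 32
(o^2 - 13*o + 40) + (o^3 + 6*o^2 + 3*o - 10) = o^3 + 7*o^2 - 10*o + 30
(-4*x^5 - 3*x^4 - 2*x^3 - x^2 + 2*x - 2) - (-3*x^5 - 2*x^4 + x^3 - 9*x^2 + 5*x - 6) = -x^5 - x^4 - 3*x^3 + 8*x^2 - 3*x + 4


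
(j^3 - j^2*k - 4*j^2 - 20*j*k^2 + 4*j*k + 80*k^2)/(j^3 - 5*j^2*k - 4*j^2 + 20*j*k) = (j + 4*k)/j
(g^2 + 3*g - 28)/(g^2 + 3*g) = (g^2 + 3*g - 28)/(g*(g + 3))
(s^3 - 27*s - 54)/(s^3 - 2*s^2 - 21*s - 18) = (s + 3)/(s + 1)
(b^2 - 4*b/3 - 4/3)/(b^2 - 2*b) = (b + 2/3)/b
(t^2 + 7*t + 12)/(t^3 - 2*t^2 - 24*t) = (t + 3)/(t*(t - 6))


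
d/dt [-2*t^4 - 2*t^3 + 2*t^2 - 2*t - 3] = -8*t^3 - 6*t^2 + 4*t - 2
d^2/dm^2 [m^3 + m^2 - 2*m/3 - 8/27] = 6*m + 2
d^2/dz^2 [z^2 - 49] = 2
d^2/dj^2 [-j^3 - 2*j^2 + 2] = -6*j - 4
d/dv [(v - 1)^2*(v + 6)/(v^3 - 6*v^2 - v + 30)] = 2*(-5*v^4 + 10*v^3 + v^2 + 156*v - 162)/(v^6 - 12*v^5 + 34*v^4 + 72*v^3 - 359*v^2 - 60*v + 900)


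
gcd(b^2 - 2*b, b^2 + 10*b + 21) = 1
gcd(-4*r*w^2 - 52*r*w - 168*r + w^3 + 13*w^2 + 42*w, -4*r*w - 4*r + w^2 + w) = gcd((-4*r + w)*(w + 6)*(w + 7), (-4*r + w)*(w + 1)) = 4*r - w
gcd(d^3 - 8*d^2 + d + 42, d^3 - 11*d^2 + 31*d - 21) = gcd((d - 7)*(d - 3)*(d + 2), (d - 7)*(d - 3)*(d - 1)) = d^2 - 10*d + 21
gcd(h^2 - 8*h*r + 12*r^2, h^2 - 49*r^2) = 1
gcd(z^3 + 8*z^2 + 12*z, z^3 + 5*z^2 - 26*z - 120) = z + 6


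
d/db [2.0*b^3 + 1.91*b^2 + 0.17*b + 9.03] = 6.0*b^2 + 3.82*b + 0.17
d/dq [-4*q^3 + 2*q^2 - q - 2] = -12*q^2 + 4*q - 1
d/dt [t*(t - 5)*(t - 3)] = 3*t^2 - 16*t + 15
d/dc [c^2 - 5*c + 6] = 2*c - 5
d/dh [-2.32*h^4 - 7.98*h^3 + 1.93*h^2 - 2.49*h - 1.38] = -9.28*h^3 - 23.94*h^2 + 3.86*h - 2.49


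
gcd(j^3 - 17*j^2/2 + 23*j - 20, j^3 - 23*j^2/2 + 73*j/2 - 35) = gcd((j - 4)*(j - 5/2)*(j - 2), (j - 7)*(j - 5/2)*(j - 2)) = j^2 - 9*j/2 + 5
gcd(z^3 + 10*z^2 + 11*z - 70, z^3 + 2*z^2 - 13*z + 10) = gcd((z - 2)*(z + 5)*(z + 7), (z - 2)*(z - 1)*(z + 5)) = z^2 + 3*z - 10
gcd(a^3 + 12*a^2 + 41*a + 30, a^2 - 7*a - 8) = a + 1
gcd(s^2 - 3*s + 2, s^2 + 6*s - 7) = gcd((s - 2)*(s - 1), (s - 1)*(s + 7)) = s - 1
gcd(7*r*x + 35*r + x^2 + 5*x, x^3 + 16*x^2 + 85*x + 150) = x + 5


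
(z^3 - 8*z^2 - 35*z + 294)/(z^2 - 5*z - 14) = (z^2 - z - 42)/(z + 2)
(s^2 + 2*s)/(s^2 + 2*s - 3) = s*(s + 2)/(s^2 + 2*s - 3)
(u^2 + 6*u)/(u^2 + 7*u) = (u + 6)/(u + 7)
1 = 1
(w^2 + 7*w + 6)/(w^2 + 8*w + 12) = (w + 1)/(w + 2)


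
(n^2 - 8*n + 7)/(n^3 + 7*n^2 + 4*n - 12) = (n - 7)/(n^2 + 8*n + 12)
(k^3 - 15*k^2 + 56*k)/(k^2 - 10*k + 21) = k*(k - 8)/(k - 3)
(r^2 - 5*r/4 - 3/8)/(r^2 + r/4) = (r - 3/2)/r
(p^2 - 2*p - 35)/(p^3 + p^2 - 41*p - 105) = 1/(p + 3)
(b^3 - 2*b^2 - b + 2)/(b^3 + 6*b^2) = (b^3 - 2*b^2 - b + 2)/(b^2*(b + 6))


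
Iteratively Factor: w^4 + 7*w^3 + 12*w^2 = (w + 3)*(w^3 + 4*w^2) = w*(w + 3)*(w^2 + 4*w) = w^2*(w + 3)*(w + 4)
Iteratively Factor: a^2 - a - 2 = (a + 1)*(a - 2)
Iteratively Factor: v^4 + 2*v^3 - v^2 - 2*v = (v)*(v^3 + 2*v^2 - v - 2) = v*(v + 2)*(v^2 - 1) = v*(v - 1)*(v + 2)*(v + 1)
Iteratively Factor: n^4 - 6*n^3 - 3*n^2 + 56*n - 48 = (n - 1)*(n^3 - 5*n^2 - 8*n + 48) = (n - 1)*(n + 3)*(n^2 - 8*n + 16) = (n - 4)*(n - 1)*(n + 3)*(n - 4)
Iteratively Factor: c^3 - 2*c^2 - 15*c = (c + 3)*(c^2 - 5*c) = c*(c + 3)*(c - 5)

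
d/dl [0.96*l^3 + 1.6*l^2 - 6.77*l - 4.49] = 2.88*l^2 + 3.2*l - 6.77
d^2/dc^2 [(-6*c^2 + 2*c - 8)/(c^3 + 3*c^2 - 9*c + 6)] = 12*(-c^6 + c^5 - 32*c^4 - 11*c^3 + 42*c^2 + 114*c - 102)/(c^9 + 9*c^8 - 117*c^6 + 108*c^5 + 567*c^4 - 1593*c^3 + 1782*c^2 - 972*c + 216)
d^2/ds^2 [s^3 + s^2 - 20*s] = 6*s + 2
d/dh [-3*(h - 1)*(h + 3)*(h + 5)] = -9*h^2 - 42*h - 21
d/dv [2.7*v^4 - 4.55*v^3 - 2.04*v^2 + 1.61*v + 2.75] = 10.8*v^3 - 13.65*v^2 - 4.08*v + 1.61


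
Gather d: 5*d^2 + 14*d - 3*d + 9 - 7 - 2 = 5*d^2 + 11*d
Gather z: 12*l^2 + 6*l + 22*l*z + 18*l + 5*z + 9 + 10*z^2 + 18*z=12*l^2 + 24*l + 10*z^2 + z*(22*l + 23) + 9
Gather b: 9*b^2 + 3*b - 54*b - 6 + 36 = 9*b^2 - 51*b + 30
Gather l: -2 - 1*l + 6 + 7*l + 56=6*l + 60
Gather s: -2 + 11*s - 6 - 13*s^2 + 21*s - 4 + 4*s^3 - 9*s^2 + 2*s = 4*s^3 - 22*s^2 + 34*s - 12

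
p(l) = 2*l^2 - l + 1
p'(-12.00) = -49.00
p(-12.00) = 301.00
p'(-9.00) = -37.00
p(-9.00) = 172.00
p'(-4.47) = -18.88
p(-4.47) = 45.43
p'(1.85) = 6.40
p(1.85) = 6.00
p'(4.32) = 16.28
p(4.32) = 34.00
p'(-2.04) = -9.16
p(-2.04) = 11.36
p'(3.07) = 11.28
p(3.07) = 16.78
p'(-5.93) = -24.72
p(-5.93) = 77.26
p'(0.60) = 1.40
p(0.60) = 1.12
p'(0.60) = 1.40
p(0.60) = 1.12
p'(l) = 4*l - 1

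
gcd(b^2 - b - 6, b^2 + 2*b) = b + 2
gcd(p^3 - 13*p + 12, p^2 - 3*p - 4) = 1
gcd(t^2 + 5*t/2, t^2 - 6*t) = t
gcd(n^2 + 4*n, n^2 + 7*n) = n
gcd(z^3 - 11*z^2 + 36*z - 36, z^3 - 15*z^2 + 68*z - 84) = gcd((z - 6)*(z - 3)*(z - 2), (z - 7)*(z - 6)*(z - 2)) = z^2 - 8*z + 12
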